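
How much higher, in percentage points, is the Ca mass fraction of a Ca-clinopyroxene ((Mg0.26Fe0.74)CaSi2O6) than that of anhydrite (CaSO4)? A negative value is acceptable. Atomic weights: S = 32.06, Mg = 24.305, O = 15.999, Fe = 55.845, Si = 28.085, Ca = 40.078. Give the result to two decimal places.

-12.73 percentage points

First mineral: 40.078 g Ca in 239.887 g formula = 16.71 wt% Ca.
Second mineral: 40.078 g Ca in 136.134 g formula = 29.44 wt% Ca.
16.71% − 29.44% gives a difference of -12.73 percentage points.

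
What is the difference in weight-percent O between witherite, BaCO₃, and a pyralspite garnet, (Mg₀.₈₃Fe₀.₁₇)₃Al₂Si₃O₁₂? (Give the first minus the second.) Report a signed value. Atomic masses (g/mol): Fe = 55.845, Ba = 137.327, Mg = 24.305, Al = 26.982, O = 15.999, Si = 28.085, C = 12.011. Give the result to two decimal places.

M(BaCO₃) = 197.335 g/mol, so wt% O = 47.997/197.335 × 100 = 24.32%.
M((Mg₀.₈₃Fe₀.₁₇)₃Al₂Si₃O₁₂) = 419.207 g/mol, so wt% O = 191.988/419.207 × 100 = 45.80%.
24.32 − 45.80 = -21.48 pp.

-21.48 percentage points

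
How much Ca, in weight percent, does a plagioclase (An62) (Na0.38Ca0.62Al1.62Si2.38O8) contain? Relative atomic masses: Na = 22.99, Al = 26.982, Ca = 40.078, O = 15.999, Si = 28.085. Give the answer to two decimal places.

Formula mass = 0.38*22.99 + 0.62*40.078 + 1.62*26.982 + 2.38*28.085 + 8*15.999 = 272.130 g/mol, of which 24.848 g is Ca.
So Ca makes up 24.848/272.130 = 0.0913 of the mass, i.e. 9.13%.

9.13 weight percent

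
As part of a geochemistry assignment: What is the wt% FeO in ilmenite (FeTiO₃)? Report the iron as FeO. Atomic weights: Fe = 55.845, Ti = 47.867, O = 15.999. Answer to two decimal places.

47.36 wt%

Molar mass of FeTiO₃ = 1·55.845 + 1·47.867 + 3·15.999 = 151.709 g/mol.
Each formula unit contains 1 Fe, equivalent to 1/1 = 1.0000 mol FeO.
M(FeO) = 1×55.845 + 1×15.999 = 71.844 g/mol.
Mass of FeO per formula unit = 1.0000 × 71.844 = 71.844 g.
FeO wt% = 71.844 / 151.709 × 100 = 47.36%.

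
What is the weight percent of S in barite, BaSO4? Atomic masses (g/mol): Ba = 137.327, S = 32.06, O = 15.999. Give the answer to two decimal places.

13.74 mass %

Formula mass = 1*137.327 + 1*32.06 + 4*15.999 = 233.383 g/mol, of which 32.060 g is S.
So S makes up 32.060/233.383 = 0.1374 of the mass, i.e. 13.74%.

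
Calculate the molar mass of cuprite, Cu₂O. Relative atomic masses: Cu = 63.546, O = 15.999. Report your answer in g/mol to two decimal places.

143.09 g/mol

The formula mass is the sum 2·63.546 + 1·15.999.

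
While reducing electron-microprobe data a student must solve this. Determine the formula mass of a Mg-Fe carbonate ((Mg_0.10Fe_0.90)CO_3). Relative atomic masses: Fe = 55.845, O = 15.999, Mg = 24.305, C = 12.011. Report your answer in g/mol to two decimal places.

The formula mass is the sum 0.10(24.305) + 0.90(55.845) + 1(12.011) + 3(15.999).

112.70 g/mol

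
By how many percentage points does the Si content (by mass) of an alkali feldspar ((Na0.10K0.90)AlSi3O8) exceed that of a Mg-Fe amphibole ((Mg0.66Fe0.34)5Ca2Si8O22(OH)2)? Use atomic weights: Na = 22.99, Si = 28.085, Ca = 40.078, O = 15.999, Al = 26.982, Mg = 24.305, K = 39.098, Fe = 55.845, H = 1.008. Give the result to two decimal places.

4.50 percentage points

M((Na0.10K0.90)AlSi3O8) = 276.716 g/mol, so wt% Si = 84.255/276.716 × 100 = 30.45%.
M((Mg0.66Fe0.34)5Ca2Si8O22(OH)2) = 865.971 g/mol, so wt% Si = 224.680/865.971 × 100 = 25.95%.
30.45 − 25.95 = 4.50 pp.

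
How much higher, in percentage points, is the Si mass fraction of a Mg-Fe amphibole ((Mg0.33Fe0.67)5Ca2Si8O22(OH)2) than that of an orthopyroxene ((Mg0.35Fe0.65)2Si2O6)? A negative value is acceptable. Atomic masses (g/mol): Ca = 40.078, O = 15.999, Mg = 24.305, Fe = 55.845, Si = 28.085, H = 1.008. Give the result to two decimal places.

1.24 percentage points

First mineral: 224.680 g Si in 918.012 g formula = 24.47 wt% Si.
Second mineral: 56.170 g Si in 241.776 g formula = 23.23 wt% Si.
24.47% − 23.23% gives a difference of 1.24 percentage points.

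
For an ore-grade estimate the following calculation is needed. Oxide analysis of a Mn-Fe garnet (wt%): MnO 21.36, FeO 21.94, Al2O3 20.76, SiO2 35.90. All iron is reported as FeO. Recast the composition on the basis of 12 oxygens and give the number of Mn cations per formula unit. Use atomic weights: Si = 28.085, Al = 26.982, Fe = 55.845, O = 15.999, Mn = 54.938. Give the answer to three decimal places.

MnO (M=70.937): mol = 0.30111; Mn = 0.30111, O = 0.30111.
FeO (M=71.844): mol = 0.30538; Fe = 0.30538, O = 0.30538.
Al2O3 (M=101.961): mol = 0.20361; Al = 0.40722, O = 0.61083.
SiO2 (M=60.083): mol = 0.59751; Si = 0.59751, O = 1.19502.
ΣO = 2.41234; factor = 12/ΣO = 4.97442.
Mn apfu = 0.30111 × 4.97442 = 1.498.

1.498 Mn apfu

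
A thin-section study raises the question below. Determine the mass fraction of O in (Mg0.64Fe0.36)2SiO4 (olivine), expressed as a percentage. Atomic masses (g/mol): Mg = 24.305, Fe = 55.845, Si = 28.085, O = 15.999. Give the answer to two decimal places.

Formula mass = 1.28*24.305 + 0.72*55.845 + 1*28.085 + 4*15.999 = 163.400 g/mol, of which 63.996 g is O.
So O makes up 63.996/163.400 = 0.3917 of the mass, i.e. 39.17%.

39.17 wt%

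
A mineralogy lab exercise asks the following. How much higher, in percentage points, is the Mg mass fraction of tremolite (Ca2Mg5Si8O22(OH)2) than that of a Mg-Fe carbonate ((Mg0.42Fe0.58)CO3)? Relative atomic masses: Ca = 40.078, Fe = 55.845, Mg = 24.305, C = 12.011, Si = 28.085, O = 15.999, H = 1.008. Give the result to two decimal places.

M(Ca2Mg5Si8O22(OH)2) = 812.353 g/mol, so wt% Mg = 121.525/812.353 × 100 = 14.96%.
M((Mg0.42Fe0.58)CO3) = 102.606 g/mol, so wt% Mg = 10.208/102.606 × 100 = 9.95%.
14.96 − 9.95 = 5.01 pp.

5.01 percentage points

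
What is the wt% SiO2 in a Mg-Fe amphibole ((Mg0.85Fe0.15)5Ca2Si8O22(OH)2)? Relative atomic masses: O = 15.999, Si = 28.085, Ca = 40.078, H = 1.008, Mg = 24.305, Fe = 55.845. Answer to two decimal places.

M((Mg0.85Fe0.15)5Ca2Si8O22(OH)2) = 836.008 g/mol; M(SiO2) = 60.083 g/mol.
Moles SiO2 per formula unit = 8 Si ÷ 1 = 8.0000.
SiO2 fraction = (8.0000 × 60.083) / 836.008 = 480.664/836.008 = 0.5750.

57.50 wt%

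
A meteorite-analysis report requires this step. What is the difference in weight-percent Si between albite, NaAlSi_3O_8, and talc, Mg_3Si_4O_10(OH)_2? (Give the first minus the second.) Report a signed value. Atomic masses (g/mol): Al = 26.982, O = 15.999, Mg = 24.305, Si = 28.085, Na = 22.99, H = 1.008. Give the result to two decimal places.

Si in NaAlSi_3O_8: molar mass 262.219 g/mol; 3×28.085 = 84.255 g → 32.13 wt%.
Si in Mg_3Si_4O_10(OH)_2: molar mass 379.259 g/mol; 4×28.085 = 112.340 g → 29.62 wt%.
Difference = 32.13 − 29.62 = 2.51 percentage points.

2.51 percentage points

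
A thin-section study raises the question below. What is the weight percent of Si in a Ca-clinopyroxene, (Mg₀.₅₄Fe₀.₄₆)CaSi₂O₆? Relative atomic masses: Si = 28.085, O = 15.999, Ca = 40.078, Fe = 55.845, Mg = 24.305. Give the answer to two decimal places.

24.31 weight percent

Molar mass of (Mg₀.₅₄Fe₀.₄₆)CaSi₂O₆: 0.54·24.305 + 0.46·55.845 + 1·40.078 + 2·28.085 + 6·15.999 = 231.055 g/mol.
Mass of Si per formula unit: 2 × 28.085 = 56.170 g.
Weight fraction Si = 56.170 / 231.055 = 0.2431.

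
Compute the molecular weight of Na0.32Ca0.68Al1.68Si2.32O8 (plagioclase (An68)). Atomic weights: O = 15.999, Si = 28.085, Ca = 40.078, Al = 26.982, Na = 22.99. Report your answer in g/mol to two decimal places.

273.09 g/mol

Na: 0.32 × 22.99 = 7.3568
Ca: 0.68 × 40.078 = 27.2530
Al: 1.68 × 26.982 = 45.3298
Si: 2.32 × 28.085 = 65.1572
O: 8 × 15.999 = 127.9920
Summing the contributions gives the formula mass.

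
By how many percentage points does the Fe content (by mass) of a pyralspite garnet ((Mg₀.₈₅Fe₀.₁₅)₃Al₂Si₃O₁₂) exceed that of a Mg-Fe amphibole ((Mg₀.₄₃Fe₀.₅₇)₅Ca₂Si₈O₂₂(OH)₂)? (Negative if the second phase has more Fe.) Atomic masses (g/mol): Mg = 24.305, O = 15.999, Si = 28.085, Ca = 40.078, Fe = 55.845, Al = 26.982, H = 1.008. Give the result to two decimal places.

First mineral: 25.130 g Fe in 417.315 g formula = 6.02 wt% Fe.
Second mineral: 159.158 g Fe in 902.242 g formula = 17.64 wt% Fe.
6.02% − 17.64% gives a difference of -11.62 percentage points.

-11.62 percentage points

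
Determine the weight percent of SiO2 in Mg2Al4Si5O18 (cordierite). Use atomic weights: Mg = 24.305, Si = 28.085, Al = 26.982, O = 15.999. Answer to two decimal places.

51.36 wt%

M(Mg2Al4Si5O18) = 584.945 g/mol; M(SiO2) = 60.083 g/mol.
Moles SiO2 per formula unit = 5 Si ÷ 1 = 5.0000.
SiO2 fraction = (5.0000 × 60.083) / 584.945 = 300.415/584.945 = 0.5136.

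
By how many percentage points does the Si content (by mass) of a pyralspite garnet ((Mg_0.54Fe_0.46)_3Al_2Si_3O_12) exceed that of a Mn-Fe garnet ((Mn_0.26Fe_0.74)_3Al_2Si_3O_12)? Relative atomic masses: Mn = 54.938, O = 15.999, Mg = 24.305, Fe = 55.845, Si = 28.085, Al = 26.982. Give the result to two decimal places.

M((Mg_0.54Fe_0.46)_3Al_2Si_3O_12) = 446.647 g/mol, so wt% Si = 84.255/446.647 × 100 = 18.86%.
M((Mn_0.26Fe_0.74)_3Al_2Si_3O_12) = 497.035 g/mol, so wt% Si = 84.255/497.035 × 100 = 16.95%.
18.86 − 16.95 = 1.91 pp.

1.91 percentage points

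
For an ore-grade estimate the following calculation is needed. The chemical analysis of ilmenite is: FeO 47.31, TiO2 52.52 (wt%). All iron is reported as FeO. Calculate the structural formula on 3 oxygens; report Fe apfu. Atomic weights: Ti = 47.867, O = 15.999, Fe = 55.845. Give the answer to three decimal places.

1.001 Fe apfu

FeO (M=71.844): mol = 0.65851; Fe = 0.65851, O = 0.65851.
TiO2 (M=79.865): mol = 0.65761; Ti = 0.65761, O = 1.31522.
ΣO = 1.97373; factor = 3/ΣO = 1.51996.
Fe apfu = 0.65851 × 1.51996 = 1.001.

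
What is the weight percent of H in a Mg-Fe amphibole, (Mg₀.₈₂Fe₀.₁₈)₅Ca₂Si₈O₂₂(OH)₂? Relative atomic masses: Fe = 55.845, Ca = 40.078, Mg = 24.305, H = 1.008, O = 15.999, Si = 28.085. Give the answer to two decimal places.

0.24 weight percent

M((Mg₀.₈₂Fe₀.₁₈)₅Ca₂Si₈O₂₂(OH)₂) = 840.739 g/mol.
H contributes 2 × 1.008 = 2.016 g per mole.
2.016/840.739 = 0.0024 → 0.24%.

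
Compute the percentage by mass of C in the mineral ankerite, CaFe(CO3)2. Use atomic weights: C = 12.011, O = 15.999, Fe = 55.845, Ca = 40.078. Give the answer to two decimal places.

Formula mass = 1×40.078 + 1×55.845 + 2×12.011 + 6×15.999 = 215.939 g/mol, of which 24.022 g is C.
So C makes up 24.022/215.939 = 0.1112 of the mass, i.e. 11.12%.

11.12 weight percent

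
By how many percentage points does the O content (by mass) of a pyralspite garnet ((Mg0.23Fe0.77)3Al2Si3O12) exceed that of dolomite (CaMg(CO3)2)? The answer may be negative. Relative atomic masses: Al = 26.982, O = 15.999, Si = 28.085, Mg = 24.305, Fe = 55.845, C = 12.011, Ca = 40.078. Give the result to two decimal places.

-11.72 percentage points

O in (Mg0.23Fe0.77)3Al2Si3O12: molar mass 475.979 g/mol; 12×15.999 = 191.988 g → 40.34 wt%.
O in CaMg(CO3)2: molar mass 184.399 g/mol; 6×15.999 = 95.994 g → 52.06 wt%.
Difference = 40.34 − 52.06 = -11.72 percentage points.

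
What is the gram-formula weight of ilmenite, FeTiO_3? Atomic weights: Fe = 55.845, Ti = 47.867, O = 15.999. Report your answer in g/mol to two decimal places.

151.71 g/mol

M = 1×55.845 + 1×47.867 + 3×15.999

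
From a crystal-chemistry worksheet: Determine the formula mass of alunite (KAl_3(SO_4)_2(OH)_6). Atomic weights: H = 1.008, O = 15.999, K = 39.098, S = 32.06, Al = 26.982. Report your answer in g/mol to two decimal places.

The formula mass is the sum 1·39.098 + 3·26.982 + 2·32.06 + 14·15.999 + 6·1.008.

414.20 g/mol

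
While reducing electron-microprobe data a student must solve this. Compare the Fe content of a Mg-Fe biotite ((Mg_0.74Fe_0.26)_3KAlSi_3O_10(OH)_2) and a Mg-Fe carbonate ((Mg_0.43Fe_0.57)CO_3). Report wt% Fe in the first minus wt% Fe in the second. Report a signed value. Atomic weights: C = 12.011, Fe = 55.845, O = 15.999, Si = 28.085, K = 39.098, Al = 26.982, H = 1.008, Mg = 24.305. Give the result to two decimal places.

-21.26 percentage points

First mineral: 43.559 g Fe in 441.855 g formula = 9.86 wt% Fe.
Second mineral: 31.832 g Fe in 102.291 g formula = 31.12 wt% Fe.
9.86% − 31.12% gives a difference of -21.26 percentage points.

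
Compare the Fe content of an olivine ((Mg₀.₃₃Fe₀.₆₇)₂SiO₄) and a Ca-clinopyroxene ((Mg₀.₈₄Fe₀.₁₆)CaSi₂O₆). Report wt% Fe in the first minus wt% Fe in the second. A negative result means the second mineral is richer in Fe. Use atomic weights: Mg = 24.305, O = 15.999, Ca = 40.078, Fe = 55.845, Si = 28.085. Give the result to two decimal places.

M((Mg₀.₃₃Fe₀.₆₇)₂SiO₄) = 182.955 g/mol, so wt% Fe = 74.832/182.955 × 100 = 40.90%.
M((Mg₀.₈₄Fe₀.₁₆)CaSi₂O₆) = 221.593 g/mol, so wt% Fe = 8.935/221.593 × 100 = 4.03%.
40.90 − 4.03 = 36.87 pp.

36.87 percentage points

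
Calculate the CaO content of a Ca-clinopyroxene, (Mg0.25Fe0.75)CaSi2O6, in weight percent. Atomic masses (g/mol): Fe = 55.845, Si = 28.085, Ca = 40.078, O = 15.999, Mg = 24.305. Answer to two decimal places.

23.35 wt%

M((Mg0.25Fe0.75)CaSi2O6) = 240.202 g/mol; M(CaO) = 56.077 g/mol.
Moles CaO per formula unit = 1 Ca ÷ 1 = 1.0000.
CaO fraction = (1.0000 × 56.077) / 240.202 = 56.077/240.202 = 0.2335.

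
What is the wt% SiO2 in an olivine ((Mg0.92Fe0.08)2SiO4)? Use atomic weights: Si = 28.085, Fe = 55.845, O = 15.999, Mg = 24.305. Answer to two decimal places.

41.23 wt%

M((Mg0.92Fe0.08)2SiO4) = 145.737 g/mol; M(SiO2) = 60.083 g/mol.
Moles SiO2 per formula unit = 1 Si ÷ 1 = 1.0000.
SiO2 fraction = (1.0000 × 60.083) / 145.737 = 60.083/145.737 = 0.4123.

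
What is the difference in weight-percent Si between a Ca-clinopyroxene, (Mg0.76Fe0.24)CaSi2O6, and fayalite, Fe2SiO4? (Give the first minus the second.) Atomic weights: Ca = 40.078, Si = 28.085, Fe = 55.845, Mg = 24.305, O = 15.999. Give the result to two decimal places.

11.28 percentage points

M((Mg0.76Fe0.24)CaSi2O6) = 224.117 g/mol, so wt% Si = 56.170/224.117 × 100 = 25.06%.
M(Fe2SiO4) = 203.771 g/mol, so wt% Si = 28.085/203.771 × 100 = 13.78%.
25.06 − 13.78 = 11.28 pp.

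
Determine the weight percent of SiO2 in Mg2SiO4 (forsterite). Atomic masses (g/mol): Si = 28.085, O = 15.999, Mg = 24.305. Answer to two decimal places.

42.71 wt%

Molar mass of Mg2SiO4 = 2*24.305 + 1*28.085 + 4*15.999 = 140.691 g/mol.
Each formula unit contains 1 Si, equivalent to 1/1 = 1.0000 mol SiO2.
M(SiO2) = 1×28.085 + 2×15.999 = 60.083 g/mol.
Mass of SiO2 per formula unit = 1.0000 × 60.083 = 60.083 g.
SiO2 wt% = 60.083 / 140.691 × 100 = 42.71%.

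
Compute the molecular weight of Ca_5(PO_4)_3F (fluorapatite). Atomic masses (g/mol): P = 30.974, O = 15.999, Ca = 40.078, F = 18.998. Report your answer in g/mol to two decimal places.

The formula mass is the sum 5·40.078 + 3·30.974 + 12·15.999 + 1·18.998.

504.30 g/mol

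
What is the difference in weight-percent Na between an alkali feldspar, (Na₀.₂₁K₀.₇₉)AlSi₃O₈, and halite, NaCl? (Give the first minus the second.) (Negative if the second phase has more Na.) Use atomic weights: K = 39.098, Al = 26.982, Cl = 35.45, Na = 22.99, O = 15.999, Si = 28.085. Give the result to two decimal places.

-37.58 percentage points

M((Na₀.₂₁K₀.₇₉)AlSi₃O₈) = 274.944 g/mol, so wt% Na = 4.828/274.944 × 100 = 1.76%.
M(NaCl) = 58.440 g/mol, so wt% Na = 22.990/58.440 × 100 = 39.34%.
1.76 − 39.34 = -37.58 pp.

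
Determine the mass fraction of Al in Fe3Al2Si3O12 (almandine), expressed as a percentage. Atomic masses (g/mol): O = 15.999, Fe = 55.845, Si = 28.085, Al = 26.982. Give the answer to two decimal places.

10.84 weight percent

Formula mass = 3×55.845 + 2×26.982 + 3×28.085 + 12×15.999 = 497.742 g/mol, of which 53.964 g is Al.
So Al makes up 53.964/497.742 = 0.1084 of the mass, i.e. 10.84%.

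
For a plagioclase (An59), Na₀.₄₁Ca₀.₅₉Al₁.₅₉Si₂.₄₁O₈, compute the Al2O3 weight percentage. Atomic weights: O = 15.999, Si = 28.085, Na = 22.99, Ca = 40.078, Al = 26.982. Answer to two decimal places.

29.84 wt%

Molar mass of Na₀.₄₁Ca₀.₅₉Al₁.₅₉Si₂.₄₁O₈ = 0.41·22.99 + 0.59·40.078 + 1.59·26.982 + 2.41·28.085 + 8·15.999 = 271.650 g/mol.
Each formula unit contains 1.59 Al, equivalent to 1.59/2 = 0.7950 mol Al2O3.
M(Al2O3) = 2×26.982 + 3×15.999 = 101.961 g/mol.
Mass of Al2O3 per formula unit = 0.7950 × 101.961 = 81.059 g.
Al2O3 wt% = 81.059 / 271.650 × 100 = 29.84%.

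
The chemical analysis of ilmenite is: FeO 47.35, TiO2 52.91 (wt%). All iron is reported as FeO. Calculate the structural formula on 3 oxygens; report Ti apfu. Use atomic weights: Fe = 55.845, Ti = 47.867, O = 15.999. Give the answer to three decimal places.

FeO (M=71.844): mol = 0.65907; Fe = 0.65907, O = 0.65907.
TiO2 (M=79.865): mol = 0.66249; Ti = 0.66249, O = 1.32498.
ΣO = 1.98405; factor = 3/ΣO = 1.51206.
Ti apfu = 0.66249 × 1.51206 = 1.002.

1.002 Ti apfu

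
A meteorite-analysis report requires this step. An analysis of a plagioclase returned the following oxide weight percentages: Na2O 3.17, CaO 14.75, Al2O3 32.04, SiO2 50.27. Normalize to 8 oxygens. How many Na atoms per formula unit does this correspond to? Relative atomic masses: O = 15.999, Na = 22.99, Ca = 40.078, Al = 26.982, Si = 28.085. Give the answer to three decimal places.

3.17 wt% Na2O ÷ 61.979 g/mol = 0.05115 mol, giving 0.10230 Na and 0.05115 O.
14.75 wt% CaO ÷ 56.077 g/mol = 0.26303 mol, giving 0.26303 Ca and 0.26303 O.
32.04 wt% Al2O3 ÷ 101.961 g/mol = 0.31424 mol, giving 0.62848 Al and 0.94272 O.
50.27 wt% SiO2 ÷ 60.083 g/mol = 0.83668 mol, giving 0.83668 Si and 1.67336 O.
Oxygen sums to 2.93026; scaling by 8/2.93026 = 2.73013 puts the formula on 8 O.
Na: 0.10230 × 2.73013 = 0.279 atoms per formula unit.

0.279 Na apfu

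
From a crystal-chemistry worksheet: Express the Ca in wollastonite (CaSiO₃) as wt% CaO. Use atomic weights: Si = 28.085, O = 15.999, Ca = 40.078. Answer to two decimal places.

M(CaSiO₃) = 116.160 g/mol; M(CaO) = 56.077 g/mol.
Moles CaO per formula unit = 1 Ca ÷ 1 = 1.0000.
CaO fraction = (1.0000 × 56.077) / 116.160 = 56.077/116.160 = 0.4828.

48.28 wt%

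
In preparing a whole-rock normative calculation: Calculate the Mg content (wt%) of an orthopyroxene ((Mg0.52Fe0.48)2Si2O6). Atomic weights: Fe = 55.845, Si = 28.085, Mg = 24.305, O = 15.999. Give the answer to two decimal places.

10.94 wt%

M((Mg0.52Fe0.48)2Si2O6) = 231.052 g/mol.
Mg contributes 1.04 × 24.305 = 25.277 g per mole.
25.277/231.052 = 0.1094 → 10.94%.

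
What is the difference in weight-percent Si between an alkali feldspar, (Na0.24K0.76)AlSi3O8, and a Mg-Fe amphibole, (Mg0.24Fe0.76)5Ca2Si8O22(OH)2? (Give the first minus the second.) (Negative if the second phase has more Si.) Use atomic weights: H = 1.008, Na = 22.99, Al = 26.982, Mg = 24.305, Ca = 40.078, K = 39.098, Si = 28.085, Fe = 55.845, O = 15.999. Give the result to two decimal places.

M((Na0.24K0.76)AlSi3O8) = 274.461 g/mol, so wt% Si = 84.255/274.461 × 100 = 30.70%.
M((Mg0.24Fe0.76)5Ca2Si8O22(OH)2) = 932.205 g/mol, so wt% Si = 224.680/932.205 × 100 = 24.10%.
30.70 − 24.10 = 6.60 pp.

6.60 percentage points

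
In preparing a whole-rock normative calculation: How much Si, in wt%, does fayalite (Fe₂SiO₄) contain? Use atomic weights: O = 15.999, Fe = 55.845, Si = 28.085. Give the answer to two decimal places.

13.78 wt%

Molar mass of Fe₂SiO₄: 2·55.845 + 1·28.085 + 4·15.999 = 203.771 g/mol.
Mass of Si per formula unit: 1 × 28.085 = 28.085 g.
Weight fraction Si = 28.085 / 203.771 = 0.1378.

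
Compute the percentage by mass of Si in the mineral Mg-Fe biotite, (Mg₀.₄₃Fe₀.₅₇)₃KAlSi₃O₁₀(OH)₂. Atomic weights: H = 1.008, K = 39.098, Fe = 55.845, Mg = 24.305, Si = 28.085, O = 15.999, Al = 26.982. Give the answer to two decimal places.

Molar mass of (Mg₀.₄₃Fe₀.₅₇)₃KAlSi₃O₁₀(OH)₂: 1.29·24.305 + 1.71·55.845 + 1·39.098 + 1·26.982 + 3·28.085 + 12·15.999 + 2·1.008 = 471.187 g/mol.
Mass of Si per formula unit: 3 × 28.085 = 84.255 g.
Weight fraction Si = 84.255 / 471.187 = 0.1788.

17.88 mass %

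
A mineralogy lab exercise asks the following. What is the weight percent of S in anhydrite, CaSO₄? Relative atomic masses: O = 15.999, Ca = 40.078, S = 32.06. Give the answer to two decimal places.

23.55 mass %

M(CaSO₄) = 136.134 g/mol.
S contributes 1 × 32.06 = 32.060 g per mole.
32.060/136.134 = 0.2355 → 23.55%.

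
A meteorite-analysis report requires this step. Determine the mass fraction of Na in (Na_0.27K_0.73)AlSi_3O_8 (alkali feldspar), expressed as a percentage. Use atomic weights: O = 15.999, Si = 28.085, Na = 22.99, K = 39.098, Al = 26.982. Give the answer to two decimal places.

2.27 mass %

Molar mass of (Na_0.27K_0.73)AlSi_3O_8: 0.27*22.99 + 0.73*39.098 + 1*26.982 + 3*28.085 + 8*15.999 = 273.978 g/mol.
Mass of Na per formula unit: 0.27 × 22.99 = 6.207 g.
Weight fraction Na = 6.207 / 273.978 = 0.0227.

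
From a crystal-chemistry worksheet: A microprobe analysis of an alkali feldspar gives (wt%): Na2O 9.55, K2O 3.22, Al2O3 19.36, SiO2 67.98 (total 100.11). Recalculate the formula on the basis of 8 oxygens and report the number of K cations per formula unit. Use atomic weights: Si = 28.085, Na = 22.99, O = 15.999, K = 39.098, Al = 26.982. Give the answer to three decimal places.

9.55 wt% Na2O ÷ 61.979 g/mol = 0.15408 mol, giving 0.30816 Na and 0.15408 O.
3.22 wt% K2O ÷ 94.195 g/mol = 0.03418 mol, giving 0.06836 K and 0.03418 O.
19.36 wt% Al2O3 ÷ 101.961 g/mol = 0.18988 mol, giving 0.37976 Al and 0.56964 O.
67.98 wt% SiO2 ÷ 60.083 g/mol = 1.13143 mol, giving 1.13143 Si and 2.26286 O.
Oxygen sums to 3.02076; scaling by 8/3.02076 = 2.64834 puts the formula on 8 O.
K: 0.06836 × 2.64834 = 0.181 atoms per formula unit.

0.181 K apfu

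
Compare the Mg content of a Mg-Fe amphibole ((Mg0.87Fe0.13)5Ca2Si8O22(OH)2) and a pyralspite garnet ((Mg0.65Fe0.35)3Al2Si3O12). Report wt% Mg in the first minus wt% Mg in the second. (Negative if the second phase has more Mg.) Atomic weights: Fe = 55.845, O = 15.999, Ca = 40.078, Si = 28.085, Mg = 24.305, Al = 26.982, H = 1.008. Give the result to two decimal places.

M((Mg0.87Fe0.13)5Ca2Si8O22(OH)2) = 832.854 g/mol, so wt% Mg = 105.727/832.854 × 100 = 12.69%.
M((Mg0.65Fe0.35)3Al2Si3O12) = 436.239 g/mol, so wt% Mg = 47.395/436.239 × 100 = 10.86%.
12.69 − 10.86 = 1.83 pp.

1.83 percentage points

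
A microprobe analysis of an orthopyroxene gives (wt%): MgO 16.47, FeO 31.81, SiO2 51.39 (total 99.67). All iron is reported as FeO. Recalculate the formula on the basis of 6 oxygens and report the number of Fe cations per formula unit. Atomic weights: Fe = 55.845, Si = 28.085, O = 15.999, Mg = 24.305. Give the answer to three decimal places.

1.037 Fe apfu

MgO: 16.47/40.304 = 0.40864 mol → 0.40864 mol Mg, 0.40864 mol O.
FeO: 31.81/71.844 = 0.44276 mol → 0.44276 mol Fe, 0.44276 mol O.
SiO2: 51.39/60.083 = 0.85532 mol → 0.85532 mol Si, 1.71064 mol O.
Total oxygen = 2.56204 mol. Normalization factor = 6/2.56204 = 2.34188.
Fe per 6 O = 0.44276 × 2.34188 = 1.037.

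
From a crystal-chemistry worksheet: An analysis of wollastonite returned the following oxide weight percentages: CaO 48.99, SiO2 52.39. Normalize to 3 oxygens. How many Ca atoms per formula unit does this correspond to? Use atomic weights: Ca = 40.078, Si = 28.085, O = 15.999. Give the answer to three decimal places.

1.001 Ca apfu

CaO (M=56.077): mol = 0.87362; Ca = 0.87362, O = 0.87362.
SiO2 (M=60.083): mol = 0.87196; Si = 0.87196, O = 1.74392.
ΣO = 2.61754; factor = 3/ΣO = 1.14611.
Ca apfu = 0.87362 × 1.14611 = 1.001.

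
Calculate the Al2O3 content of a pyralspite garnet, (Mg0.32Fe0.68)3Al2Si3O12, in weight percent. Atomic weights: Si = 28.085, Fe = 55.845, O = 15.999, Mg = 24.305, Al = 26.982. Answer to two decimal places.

21.81 wt%

Molar mass of (Mg0.32Fe0.68)3Al2Si3O12 = 0.96×24.305 + 2.04×55.845 + 2×26.982 + 3×28.085 + 12×15.999 = 467.464 g/mol.
Each formula unit contains 2 Al, equivalent to 2/2 = 1.0000 mol Al2O3.
M(Al2O3) = 2×26.982 + 3×15.999 = 101.961 g/mol.
Mass of Al2O3 per formula unit = 1.0000 × 101.961 = 101.961 g.
Al2O3 wt% = 101.961 / 467.464 × 100 = 21.81%.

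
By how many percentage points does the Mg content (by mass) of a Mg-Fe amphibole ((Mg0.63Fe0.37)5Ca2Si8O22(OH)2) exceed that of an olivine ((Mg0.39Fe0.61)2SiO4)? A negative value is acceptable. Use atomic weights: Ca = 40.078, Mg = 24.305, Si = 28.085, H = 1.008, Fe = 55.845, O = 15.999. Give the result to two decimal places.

-1.79 percentage points

First mineral: 76.561 g Mg in 870.702 g formula = 8.79 wt% Mg.
Second mineral: 18.958 g Mg in 179.170 g formula = 10.58 wt% Mg.
8.79% − 10.58% gives a difference of -1.79 percentage points.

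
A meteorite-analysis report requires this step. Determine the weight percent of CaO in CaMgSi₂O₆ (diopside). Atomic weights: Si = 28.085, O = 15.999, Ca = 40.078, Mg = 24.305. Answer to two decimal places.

25.90 wt%

Molar mass of CaMgSi₂O₆ = 1*40.078 + 1*24.305 + 2*28.085 + 6*15.999 = 216.547 g/mol.
Each formula unit contains 1 Ca, equivalent to 1/1 = 1.0000 mol CaO.
M(CaO) = 1×40.078 + 1×15.999 = 56.077 g/mol.
Mass of CaO per formula unit = 1.0000 × 56.077 = 56.077 g.
CaO wt% = 56.077 / 216.547 × 100 = 25.90%.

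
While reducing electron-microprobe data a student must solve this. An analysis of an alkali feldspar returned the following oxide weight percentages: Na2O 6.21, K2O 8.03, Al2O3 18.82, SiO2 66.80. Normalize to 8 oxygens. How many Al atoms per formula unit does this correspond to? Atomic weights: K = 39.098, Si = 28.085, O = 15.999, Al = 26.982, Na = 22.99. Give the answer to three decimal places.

0.997 Al apfu

Na2O (M=61.979): mol = 0.10020; Na = 0.20040, O = 0.10020.
K2O (M=94.195): mol = 0.08525; K = 0.17050, O = 0.08525.
Al2O3 (M=101.961): mol = 0.18458; Al = 0.36916, O = 0.55374.
SiO2 (M=60.083): mol = 1.11180; Si = 1.11180, O = 2.22360.
ΣO = 2.96279; factor = 8/ΣO = 2.70016.
Al apfu = 0.36916 × 2.70016 = 0.997.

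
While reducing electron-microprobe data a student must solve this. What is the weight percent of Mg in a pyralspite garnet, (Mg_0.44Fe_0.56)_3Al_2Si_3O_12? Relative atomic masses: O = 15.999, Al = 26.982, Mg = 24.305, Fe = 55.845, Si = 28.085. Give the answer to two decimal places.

Molar mass of (Mg_0.44Fe_0.56)_3Al_2Si_3O_12: 1.32·24.305 + 1.68·55.845 + 2·26.982 + 3·28.085 + 12·15.999 = 456.109 g/mol.
Mass of Mg per formula unit: 1.32 × 24.305 = 32.083 g.
Weight fraction Mg = 32.083 / 456.109 = 0.0703.

7.03 mass %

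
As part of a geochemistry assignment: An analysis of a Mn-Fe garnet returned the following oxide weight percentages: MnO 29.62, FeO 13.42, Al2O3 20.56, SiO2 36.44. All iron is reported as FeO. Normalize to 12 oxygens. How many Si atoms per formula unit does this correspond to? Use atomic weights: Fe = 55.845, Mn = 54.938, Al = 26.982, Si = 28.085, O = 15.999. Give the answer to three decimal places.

3.005 Si apfu

29.62 wt% MnO ÷ 70.937 g/mol = 0.41755 mol, giving 0.41755 Mn and 0.41755 O.
13.42 wt% FeO ÷ 71.844 g/mol = 0.18679 mol, giving 0.18679 Fe and 0.18679 O.
20.56 wt% Al2O3 ÷ 101.961 g/mol = 0.20165 mol, giving 0.40330 Al and 0.60495 O.
36.44 wt% SiO2 ÷ 60.083 g/mol = 0.60649 mol, giving 0.60649 Si and 1.21298 O.
Oxygen sums to 2.42227; scaling by 12/2.42227 = 4.95403 puts the formula on 12 O.
Si: 0.60649 × 4.95403 = 3.005 atoms per formula unit.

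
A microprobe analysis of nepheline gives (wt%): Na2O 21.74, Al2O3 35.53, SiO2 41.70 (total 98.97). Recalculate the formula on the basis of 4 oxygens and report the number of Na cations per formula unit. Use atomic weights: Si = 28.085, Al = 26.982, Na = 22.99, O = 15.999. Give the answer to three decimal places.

Na2O (M=61.979): mol = 0.35076; Na = 0.70152, O = 0.35076.
Al2O3 (M=101.961): mol = 0.34847; Al = 0.69694, O = 1.04541.
SiO2 (M=60.083): mol = 0.69404; Si = 0.69404, O = 1.38808.
ΣO = 2.78425; factor = 4/ΣO = 1.43665.
Na apfu = 0.70152 × 1.43665 = 1.008.

1.008 Na apfu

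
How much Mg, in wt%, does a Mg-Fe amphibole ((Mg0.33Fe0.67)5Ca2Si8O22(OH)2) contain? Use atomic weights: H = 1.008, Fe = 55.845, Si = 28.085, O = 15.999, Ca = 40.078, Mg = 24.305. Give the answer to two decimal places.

Molar mass of (Mg0.33Fe0.67)5Ca2Si8O22(OH)2: 1.65×24.305 + 3.35×55.845 + 2×40.078 + 8×28.085 + 24×15.999 + 2×1.008 = 918.012 g/mol.
Mass of Mg per formula unit: 1.65 × 24.305 = 40.103 g.
Weight fraction Mg = 40.103 / 918.012 = 0.0437.

4.37 wt%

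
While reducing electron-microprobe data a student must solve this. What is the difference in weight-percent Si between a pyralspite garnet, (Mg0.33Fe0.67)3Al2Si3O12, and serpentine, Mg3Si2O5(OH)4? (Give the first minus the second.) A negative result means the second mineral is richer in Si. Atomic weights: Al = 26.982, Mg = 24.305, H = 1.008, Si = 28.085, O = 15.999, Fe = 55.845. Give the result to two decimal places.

-2.21 percentage points

Si in (Mg0.33Fe0.67)3Al2Si3O12: molar mass 466.517 g/mol; 3×28.085 = 84.255 g → 18.06 wt%.
Si in Mg3Si2O5(OH)4: molar mass 277.108 g/mol; 2×28.085 = 56.170 g → 20.27 wt%.
Difference = 18.06 − 20.27 = -2.21 percentage points.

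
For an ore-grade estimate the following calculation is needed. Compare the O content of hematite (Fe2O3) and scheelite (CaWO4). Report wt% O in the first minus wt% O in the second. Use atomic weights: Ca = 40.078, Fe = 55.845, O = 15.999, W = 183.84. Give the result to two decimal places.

7.83 percentage points

O in Fe2O3: molar mass 159.687 g/mol; 3×15.999 = 47.997 g → 30.06 wt%.
O in CaWO4: molar mass 287.914 g/mol; 4×15.999 = 63.996 g → 22.23 wt%.
Difference = 30.06 − 22.23 = 7.83 percentage points.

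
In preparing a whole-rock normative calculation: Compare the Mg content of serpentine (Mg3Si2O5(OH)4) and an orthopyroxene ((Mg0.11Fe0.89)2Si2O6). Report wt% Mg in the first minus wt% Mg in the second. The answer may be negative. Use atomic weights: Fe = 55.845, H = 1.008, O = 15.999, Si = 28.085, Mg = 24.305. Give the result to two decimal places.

24.23 percentage points

Mg in Mg3Si2O5(OH)4: molar mass 277.108 g/mol; 3×24.305 = 72.915 g → 26.31 wt%.
Mg in (Mg0.11Fe0.89)2Si2O6: molar mass 256.915 g/mol; 0.22×24.305 = 5.347 g → 2.08 wt%.
Difference = 26.31 − 2.08 = 24.23 percentage points.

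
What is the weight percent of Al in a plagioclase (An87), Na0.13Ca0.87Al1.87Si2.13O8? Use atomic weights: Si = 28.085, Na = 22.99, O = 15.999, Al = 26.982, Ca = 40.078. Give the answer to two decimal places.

18.27 mass %

Molar mass of Na0.13Ca0.87Al1.87Si2.13O8: 0.13·22.99 + 0.87·40.078 + 1.87·26.982 + 2.13·28.085 + 8·15.999 = 276.126 g/mol.
Mass of Al per formula unit: 1.87 × 26.982 = 50.456 g.
Weight fraction Al = 50.456 / 276.126 = 0.1827.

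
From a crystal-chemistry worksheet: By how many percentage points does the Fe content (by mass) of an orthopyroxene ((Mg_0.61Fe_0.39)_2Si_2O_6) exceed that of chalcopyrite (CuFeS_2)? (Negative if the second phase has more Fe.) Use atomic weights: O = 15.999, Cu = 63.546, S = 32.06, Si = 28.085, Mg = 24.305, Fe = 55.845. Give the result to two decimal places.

-11.10 percentage points

Fe in (Mg_0.61Fe_0.39)_2Si_2O_6: molar mass 225.375 g/mol; 0.78×55.845 = 43.559 g → 19.33 wt%.
Fe in CuFeS_2: molar mass 183.511 g/mol; 1×55.845 = 55.845 g → 30.43 wt%.
Difference = 19.33 − 30.43 = -11.10 percentage points.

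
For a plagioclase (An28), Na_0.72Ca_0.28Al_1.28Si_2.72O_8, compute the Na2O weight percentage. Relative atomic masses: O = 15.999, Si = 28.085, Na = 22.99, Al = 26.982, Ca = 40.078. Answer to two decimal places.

8.37 wt%

Molar mass of Na_0.72Ca_0.28Al_1.28Si_2.72O_8 = 0.72*22.99 + 0.28*40.078 + 1.28*26.982 + 2.72*28.085 + 8*15.999 = 266.695 g/mol.
Each formula unit contains 0.72 Na, equivalent to 0.72/2 = 0.3600 mol Na2O.
M(Na2O) = 2×22.99 + 1×15.999 = 61.979 g/mol.
Mass of Na2O per formula unit = 0.3600 × 61.979 = 22.312 g.
Na2O wt% = 22.312 / 266.695 × 100 = 8.37%.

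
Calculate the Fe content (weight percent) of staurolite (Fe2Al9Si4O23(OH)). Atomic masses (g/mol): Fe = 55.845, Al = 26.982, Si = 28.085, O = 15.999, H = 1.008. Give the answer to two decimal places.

13.11 weight percent

M(Fe2Al9Si4O23(OH)) = 851.852 g/mol.
Fe contributes 2 × 55.845 = 111.690 g per mole.
111.690/851.852 = 0.1311 → 13.11%.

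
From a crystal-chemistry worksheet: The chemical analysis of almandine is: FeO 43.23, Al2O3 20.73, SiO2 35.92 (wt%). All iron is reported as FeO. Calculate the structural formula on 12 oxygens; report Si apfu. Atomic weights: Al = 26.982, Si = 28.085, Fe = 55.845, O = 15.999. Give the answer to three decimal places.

FeO (M=71.844): mol = 0.60172; Fe = 0.60172, O = 0.60172.
Al2O3 (M=101.961): mol = 0.20331; Al = 0.40662, O = 0.60993.
SiO2 (M=60.083): mol = 0.59784; Si = 0.59784, O = 1.19568.
ΣO = 2.40733; factor = 12/ΣO = 4.98478.
Si apfu = 0.59784 × 4.98478 = 2.980.

2.980 Si apfu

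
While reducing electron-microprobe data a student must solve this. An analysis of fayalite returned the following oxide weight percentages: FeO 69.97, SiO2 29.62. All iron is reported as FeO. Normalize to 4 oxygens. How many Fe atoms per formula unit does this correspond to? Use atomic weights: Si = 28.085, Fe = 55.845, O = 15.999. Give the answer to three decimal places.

FeO: 69.97/71.844 = 0.97392 mol → 0.97392 mol Fe, 0.97392 mol O.
SiO2: 29.62/60.083 = 0.49298 mol → 0.49298 mol Si, 0.98596 mol O.
Total oxygen = 1.95988 mol. Normalization factor = 4/1.95988 = 2.04094.
Fe per 4 O = 0.97392 × 2.04094 = 1.988.

1.988 Fe apfu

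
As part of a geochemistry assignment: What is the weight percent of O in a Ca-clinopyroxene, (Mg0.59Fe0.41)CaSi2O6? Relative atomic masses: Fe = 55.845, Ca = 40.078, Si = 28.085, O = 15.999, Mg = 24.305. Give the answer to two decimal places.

41.83 weight percent

M((Mg0.59Fe0.41)CaSi2O6) = 229.478 g/mol.
O contributes 6 × 15.999 = 95.994 g per mole.
95.994/229.478 = 0.4183 → 41.83%.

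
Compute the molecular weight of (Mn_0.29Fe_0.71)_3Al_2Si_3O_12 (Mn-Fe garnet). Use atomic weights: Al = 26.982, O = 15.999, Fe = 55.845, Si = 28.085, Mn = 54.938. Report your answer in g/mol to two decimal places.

496.95 g/mol

The formula mass is the sum 0.87×54.938 + 2.13×55.845 + 2×26.982 + 3×28.085 + 12×15.999.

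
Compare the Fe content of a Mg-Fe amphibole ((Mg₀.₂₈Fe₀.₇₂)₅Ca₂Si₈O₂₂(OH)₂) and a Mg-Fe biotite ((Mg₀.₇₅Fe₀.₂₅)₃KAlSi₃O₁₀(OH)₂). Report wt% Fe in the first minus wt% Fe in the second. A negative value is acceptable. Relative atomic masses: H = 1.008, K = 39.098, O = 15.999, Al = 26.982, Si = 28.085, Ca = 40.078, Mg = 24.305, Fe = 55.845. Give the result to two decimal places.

First mineral: 201.042 g Fe in 925.897 g formula = 21.71 wt% Fe.
Second mineral: 41.884 g Fe in 440.909 g formula = 9.50 wt% Fe.
21.71% − 9.50% gives a difference of 12.21 percentage points.

12.21 percentage points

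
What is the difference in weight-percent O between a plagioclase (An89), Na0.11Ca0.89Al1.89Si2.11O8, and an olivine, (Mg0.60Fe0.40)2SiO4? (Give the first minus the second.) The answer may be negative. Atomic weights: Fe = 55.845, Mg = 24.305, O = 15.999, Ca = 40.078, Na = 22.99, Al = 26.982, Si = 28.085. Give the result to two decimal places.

O in Na0.11Ca0.89Al1.89Si2.11O8: molar mass 276.446 g/mol; 8×15.999 = 127.992 g → 46.30 wt%.
O in (Mg0.60Fe0.40)2SiO4: molar mass 165.923 g/mol; 4×15.999 = 63.996 g → 38.57 wt%.
Difference = 46.30 − 38.57 = 7.73 percentage points.

7.73 percentage points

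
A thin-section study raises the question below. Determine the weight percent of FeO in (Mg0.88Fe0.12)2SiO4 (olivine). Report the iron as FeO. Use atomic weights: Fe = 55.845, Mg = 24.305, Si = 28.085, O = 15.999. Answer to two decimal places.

Formula mass = 148.261 g/mol.
0.24 Fe → 0.2400 mol FeO per formula unit; M(FeO) = 71.844, so FeO mass = 17.243 g.
17.243/148.261 × 100 = 11.63 wt%.

11.63 wt%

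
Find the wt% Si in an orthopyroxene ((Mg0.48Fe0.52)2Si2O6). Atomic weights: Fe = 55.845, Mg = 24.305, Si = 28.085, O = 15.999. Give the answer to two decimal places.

24.05 mass %

Formula mass = 0.96*24.305 + 1.04*55.845 + 2*28.085 + 6*15.999 = 233.576 g/mol, of which 56.170 g is Si.
So Si makes up 56.170/233.576 = 0.2405 of the mass, i.e. 24.05%.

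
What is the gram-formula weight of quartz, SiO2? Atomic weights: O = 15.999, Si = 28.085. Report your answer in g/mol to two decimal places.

The formula mass is the sum 1×28.085 + 2×15.999.

60.08 g/mol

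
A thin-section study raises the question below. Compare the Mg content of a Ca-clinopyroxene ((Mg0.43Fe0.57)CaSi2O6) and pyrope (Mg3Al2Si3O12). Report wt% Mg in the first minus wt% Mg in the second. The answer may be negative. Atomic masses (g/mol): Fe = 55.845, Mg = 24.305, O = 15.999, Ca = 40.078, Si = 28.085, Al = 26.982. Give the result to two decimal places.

Mg in (Mg0.43Fe0.57)CaSi2O6: molar mass 234.525 g/mol; 0.43×24.305 = 10.451 g → 4.46 wt%.
Mg in Mg3Al2Si3O12: molar mass 403.122 g/mol; 3×24.305 = 72.915 g → 18.09 wt%.
Difference = 4.46 − 18.09 = -13.63 percentage points.

-13.63 percentage points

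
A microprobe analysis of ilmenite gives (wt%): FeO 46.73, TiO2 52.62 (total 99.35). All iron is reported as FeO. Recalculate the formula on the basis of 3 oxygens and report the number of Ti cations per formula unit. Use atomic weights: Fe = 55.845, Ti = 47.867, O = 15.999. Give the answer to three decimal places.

1.004 Ti apfu

FeO (M=71.844): mol = 0.65044; Fe = 0.65044, O = 0.65044.
TiO2 (M=79.865): mol = 0.65886; Ti = 0.65886, O = 1.31772.
ΣO = 1.96816; factor = 3/ΣO = 1.52427.
Ti apfu = 0.65886 × 1.52427 = 1.004.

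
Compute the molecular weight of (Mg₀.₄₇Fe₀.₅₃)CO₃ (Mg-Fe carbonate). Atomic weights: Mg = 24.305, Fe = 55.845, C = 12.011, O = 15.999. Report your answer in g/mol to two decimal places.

101.03 g/mol

M = 0.47(24.305) + 0.53(55.845) + 1(12.011) + 3(15.999)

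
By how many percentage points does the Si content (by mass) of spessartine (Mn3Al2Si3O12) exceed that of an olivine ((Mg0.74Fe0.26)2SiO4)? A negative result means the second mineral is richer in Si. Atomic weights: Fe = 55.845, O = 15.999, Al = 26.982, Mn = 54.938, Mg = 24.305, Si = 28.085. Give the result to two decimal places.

-0.86 percentage points

Si in Mn3Al2Si3O12: molar mass 495.021 g/mol; 3×28.085 = 84.255 g → 17.02 wt%.
Si in (Mg0.74Fe0.26)2SiO4: molar mass 157.092 g/mol; 1×28.085 = 28.085 g → 17.88 wt%.
Difference = 17.02 − 17.88 = -0.86 percentage points.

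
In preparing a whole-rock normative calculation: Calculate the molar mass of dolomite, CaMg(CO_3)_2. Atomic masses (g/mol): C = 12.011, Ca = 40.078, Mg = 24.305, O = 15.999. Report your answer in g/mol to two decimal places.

Ca: 1 × 40.078 = 40.0780
Mg: 1 × 24.305 = 24.3050
C: 2 × 12.011 = 24.0220
O: 6 × 15.999 = 95.9940
Summing the contributions gives the formula mass.

184.40 g/mol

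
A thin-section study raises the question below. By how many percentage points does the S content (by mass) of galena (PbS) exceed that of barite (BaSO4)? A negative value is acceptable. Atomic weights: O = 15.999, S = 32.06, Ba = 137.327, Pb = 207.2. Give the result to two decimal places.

First mineral: 32.060 g S in 239.260 g formula = 13.40 wt% S.
Second mineral: 32.060 g S in 233.383 g formula = 13.74 wt% S.
13.40% − 13.74% gives a difference of -0.34 percentage points.

-0.34 percentage points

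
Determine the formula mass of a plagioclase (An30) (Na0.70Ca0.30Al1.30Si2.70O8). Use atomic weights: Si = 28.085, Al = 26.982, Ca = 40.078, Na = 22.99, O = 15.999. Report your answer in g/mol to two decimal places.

M = 0.70(22.99) + 0.30(40.078) + 1.30(26.982) + 2.70(28.085) + 8(15.999)

267.01 g/mol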